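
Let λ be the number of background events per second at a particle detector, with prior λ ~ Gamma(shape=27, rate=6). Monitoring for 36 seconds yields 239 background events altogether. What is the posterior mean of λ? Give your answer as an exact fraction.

19/3

Total count 239 over total exposure 36 seconds.
Conjugate update: add total count to the shape and total exposure to the rate, giving Gamma(266, 42).
Posterior mean = α'/β' = 266/42 = 19/3.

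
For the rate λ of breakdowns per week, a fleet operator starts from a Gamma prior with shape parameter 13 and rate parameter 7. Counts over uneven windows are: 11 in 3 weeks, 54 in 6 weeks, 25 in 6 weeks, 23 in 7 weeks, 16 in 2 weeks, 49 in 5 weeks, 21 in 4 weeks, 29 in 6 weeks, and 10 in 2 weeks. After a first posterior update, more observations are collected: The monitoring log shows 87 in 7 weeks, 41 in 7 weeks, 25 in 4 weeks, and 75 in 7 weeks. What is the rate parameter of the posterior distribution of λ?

Total count: 11 + 54 + 25 + 23 + 16 + 49 + 21 + 29 + 10 = 238.
Total exposure: 3 + 6 + 6 + 7 + 2 + 5 + 4 + 6 + 2 = 41 weeks.
After the first batch: Gamma(13 + 238, 7 + 41) = Gamma(251, 48).
Total count: 87 + 41 + 25 + 75 = 228.
Total exposure: 7 + 7 + 4 + 7 = 25 weeks.
After the second batch: Gamma(251 + 228, 48 + 25) = Gamma(479, 73).

73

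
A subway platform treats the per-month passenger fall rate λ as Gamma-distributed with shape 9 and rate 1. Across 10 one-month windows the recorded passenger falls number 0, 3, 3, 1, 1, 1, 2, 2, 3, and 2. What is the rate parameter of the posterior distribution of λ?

11

Total count: 0 + 3 + 3 + 1 + 1 + 1 + 2 + 2 + 3 + 2 = 18.
Total exposure: 10 months.
Conjugate update: add total count to the shape and total exposure to the rate, giving Gamma(27, 11).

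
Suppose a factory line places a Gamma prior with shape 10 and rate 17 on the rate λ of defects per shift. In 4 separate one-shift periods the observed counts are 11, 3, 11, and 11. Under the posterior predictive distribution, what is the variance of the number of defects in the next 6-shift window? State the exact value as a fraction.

Total count: 11 + 3 + 11 + 11 = 36.
Total exposure: 4 shifts.
Conjugate update: add total count to the shape and total exposure to the rate, giving Gamma(46, 21).
The posterior predictive for a window of length T is Negative Binomial with variance T·α'·(β'+T)/β'² = 6·46·27/441 = 828/49.

828/49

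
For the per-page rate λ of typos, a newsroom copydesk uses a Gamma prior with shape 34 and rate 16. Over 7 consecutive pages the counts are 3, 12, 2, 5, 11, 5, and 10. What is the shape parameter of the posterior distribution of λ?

82

Total count: 3 + 12 + 2 + 5 + 11 + 5 + 10 = 48.
Total exposure: 7 pages.
Posterior: α' = 34 + 48 = 82, β' = 16 + 7 = 23.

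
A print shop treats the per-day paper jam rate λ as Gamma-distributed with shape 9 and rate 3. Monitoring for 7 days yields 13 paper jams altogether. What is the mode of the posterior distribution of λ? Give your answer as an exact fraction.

Total count 13 over total exposure 7 days.
Conjugate update: add total count to the shape and total exposure to the rate, giving Gamma(22, 10).
Posterior mode = (α'−1)/β' = 21/10.

21/10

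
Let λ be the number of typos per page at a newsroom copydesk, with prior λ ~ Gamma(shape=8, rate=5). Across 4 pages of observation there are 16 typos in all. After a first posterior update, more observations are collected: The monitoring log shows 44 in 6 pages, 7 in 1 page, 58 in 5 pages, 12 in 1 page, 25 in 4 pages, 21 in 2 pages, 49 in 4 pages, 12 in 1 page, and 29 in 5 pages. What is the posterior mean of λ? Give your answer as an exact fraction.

Total count 16 over total exposure 4 pages.
After the first batch: Gamma(8 + 16, 5 + 4) = Gamma(24, 9).
Total count: 44 + 7 + 58 + 12 + 25 + 21 + 49 + 12 + 29 = 257.
Total exposure: 6 + 1 + 5 + 1 + 4 + 2 + 4 + 1 + 5 = 29 pages.
After the second batch: Gamma(24 + 257, 9 + 29) = Gamma(281, 38).
Posterior mean = α'/β' = 281/38.

281/38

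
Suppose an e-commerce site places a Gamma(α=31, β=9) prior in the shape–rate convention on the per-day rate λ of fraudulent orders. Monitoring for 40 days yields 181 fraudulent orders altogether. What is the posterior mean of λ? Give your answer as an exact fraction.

212/49

Total count 181 over total exposure 40 days.
The Gamma prior is conjugate for the Poisson rate, so λ | data ~ Gamma(31+181, 9+40) = Gamma(212, 49).
Posterior mean = α'/β' = 212/49.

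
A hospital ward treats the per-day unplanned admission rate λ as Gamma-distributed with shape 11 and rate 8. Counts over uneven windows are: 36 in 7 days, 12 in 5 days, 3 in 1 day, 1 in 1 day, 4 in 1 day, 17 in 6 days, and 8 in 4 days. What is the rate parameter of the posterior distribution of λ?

33

Total count: 36 + 12 + 3 + 1 + 4 + 17 + 8 = 81.
Total exposure: 7 + 5 + 1 + 1 + 1 + 6 + 4 = 25 days.
By Gamma–Poisson conjugacy, the posterior is Gamma(α + Σx, β + Σt) = Gamma(11 + 81, 8 + 25) = Gamma(92, 33).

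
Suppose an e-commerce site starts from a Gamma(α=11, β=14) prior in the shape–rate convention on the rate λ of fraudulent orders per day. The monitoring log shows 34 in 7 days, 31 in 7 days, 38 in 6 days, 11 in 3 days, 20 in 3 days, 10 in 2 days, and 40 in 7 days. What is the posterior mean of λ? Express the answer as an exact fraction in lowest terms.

Total count: 34 + 31 + 38 + 11 + 20 + 10 + 40 = 184.
Total exposure: 7 + 7 + 6 + 3 + 3 + 2 + 7 = 35 days.
Conjugate update: add total count to the shape and total exposure to the rate, giving Gamma(195, 49).
Posterior mean = α'/β' = 195/49.

195/49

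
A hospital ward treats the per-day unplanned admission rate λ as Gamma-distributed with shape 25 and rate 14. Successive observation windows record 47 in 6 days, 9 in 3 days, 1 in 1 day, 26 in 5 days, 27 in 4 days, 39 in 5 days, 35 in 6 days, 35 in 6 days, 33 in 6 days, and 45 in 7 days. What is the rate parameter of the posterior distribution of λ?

63

Total count: 47 + 9 + 1 + 26 + 27 + 39 + 35 + 35 + 33 + 45 = 297.
Total exposure: 6 + 3 + 1 + 5 + 4 + 5 + 6 + 6 + 6 + 7 = 49 days.
Conjugate update: add total count to the shape and total exposure to the rate, giving Gamma(322, 63).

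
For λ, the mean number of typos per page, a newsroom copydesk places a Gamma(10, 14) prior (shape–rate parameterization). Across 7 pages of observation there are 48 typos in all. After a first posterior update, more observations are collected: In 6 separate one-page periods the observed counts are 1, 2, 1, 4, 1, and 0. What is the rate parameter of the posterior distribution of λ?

Total count 48 over total exposure 7 pages.
After the first batch: Gamma(10 + 48, 14 + 7) = Gamma(58, 21).
Total count: 1 + 2 + 1 + 4 + 1 + 0 = 9.
Total exposure: 6 pages.
After the second batch: Gamma(58 + 9, 21 + 6) = Gamma(67, 27).

27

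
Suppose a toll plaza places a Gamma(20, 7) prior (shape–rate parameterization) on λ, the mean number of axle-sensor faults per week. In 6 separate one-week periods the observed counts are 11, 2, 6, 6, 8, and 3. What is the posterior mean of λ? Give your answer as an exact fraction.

56/13

Total count: 11 + 2 + 6 + 6 + 8 + 3 = 36.
Total exposure: 6 weeks.
Posterior: α' = 20 + 36 = 56, β' = 7 + 6 = 13.
Posterior mean = α'/β' = 56/13.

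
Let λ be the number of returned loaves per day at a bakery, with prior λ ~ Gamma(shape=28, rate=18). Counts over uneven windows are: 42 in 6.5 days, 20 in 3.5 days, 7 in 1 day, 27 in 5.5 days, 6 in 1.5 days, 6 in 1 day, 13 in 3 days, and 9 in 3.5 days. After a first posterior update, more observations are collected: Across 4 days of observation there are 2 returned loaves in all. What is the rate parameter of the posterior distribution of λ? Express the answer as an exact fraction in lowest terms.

Total count: 42 + 20 + 7 + 27 + 6 + 6 + 13 + 9 = 130.
Total exposure: 6.5 + 3.5 + 1 + 5.5 + 1.5 + 1 + 3 + 3.5 = 25.5 days.
After the first batch: Gamma(28 + 130, 18 + 25.5) = Gamma(158, 87/2).
Total count 2 over total exposure 4 days.
After the second batch: Gamma(158 + 2, 87/2 + 4) = Gamma(160, 95/2).

95/2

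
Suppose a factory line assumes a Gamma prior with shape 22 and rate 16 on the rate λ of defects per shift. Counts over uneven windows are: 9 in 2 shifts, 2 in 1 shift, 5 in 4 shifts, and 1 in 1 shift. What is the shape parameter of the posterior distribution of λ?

39

Total count: 9 + 2 + 5 + 1 = 17.
Total exposure: 2 + 1 + 4 + 1 = 8 shifts.
By Gamma–Poisson conjugacy, the posterior is Gamma(α + Σx, β + Σt) = Gamma(22 + 17, 16 + 8) = Gamma(39, 24).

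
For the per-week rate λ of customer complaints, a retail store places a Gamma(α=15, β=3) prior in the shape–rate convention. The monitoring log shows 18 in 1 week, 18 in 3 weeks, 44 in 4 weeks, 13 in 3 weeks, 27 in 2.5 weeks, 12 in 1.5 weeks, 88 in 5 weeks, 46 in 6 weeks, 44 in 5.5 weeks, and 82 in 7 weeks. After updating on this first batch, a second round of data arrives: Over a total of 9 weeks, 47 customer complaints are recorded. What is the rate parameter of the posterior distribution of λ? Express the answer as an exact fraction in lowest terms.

101/2

Total count: 18 + 18 + 44 + 13 + 27 + 12 + 88 + 46 + 44 + 82 = 392.
Total exposure: 1 + 3 + 4 + 3 + 2.5 + 1.5 + 5 + 6 + 5.5 + 7 = 38.5 weeks.
After the first batch: Gamma(15 + 392, 3 + 38.5) = Gamma(407, 83/2).
Total count 47 over total exposure 9 weeks.
After the second batch: Gamma(407 + 47, 83/2 + 9) = Gamma(454, 101/2).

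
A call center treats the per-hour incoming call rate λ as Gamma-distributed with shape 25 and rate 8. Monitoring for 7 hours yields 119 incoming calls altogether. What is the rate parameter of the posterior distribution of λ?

15

Total count 119 over total exposure 7 hours.
Posterior: α' = 25 + 119 = 144, β' = 8 + 7 = 15.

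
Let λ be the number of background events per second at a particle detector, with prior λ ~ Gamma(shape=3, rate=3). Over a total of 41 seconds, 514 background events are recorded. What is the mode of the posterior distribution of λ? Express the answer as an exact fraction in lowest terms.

129/11

Total count 514 over total exposure 41 seconds.
The Gamma prior is conjugate for the Poisson rate, so λ | data ~ Gamma(3+514, 3+41) = Gamma(517, 44).
Posterior mode = (α'−1)/β' = 516/44 = 129/11.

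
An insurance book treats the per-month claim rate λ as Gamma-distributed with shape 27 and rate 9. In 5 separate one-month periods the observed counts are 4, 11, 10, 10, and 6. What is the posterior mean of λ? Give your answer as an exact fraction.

34/7

Total count: 4 + 11 + 10 + 10 + 6 = 41.
Total exposure: 5 months.
By Gamma–Poisson conjugacy, the posterior is Gamma(α + Σx, β + Σt) = Gamma(27 + 41, 9 + 5) = Gamma(68, 14).
Posterior mean = α'/β' = 68/14 = 34/7.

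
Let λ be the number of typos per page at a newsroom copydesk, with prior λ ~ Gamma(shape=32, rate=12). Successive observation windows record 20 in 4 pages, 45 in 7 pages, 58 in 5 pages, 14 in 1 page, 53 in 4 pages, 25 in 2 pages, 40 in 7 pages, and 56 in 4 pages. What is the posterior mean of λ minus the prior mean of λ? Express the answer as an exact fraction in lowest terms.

Total count: 20 + 45 + 58 + 14 + 53 + 25 + 40 + 56 = 311.
Total exposure: 4 + 7 + 5 + 1 + 4 + 2 + 7 + 4 = 34 pages.
By Gamma–Poisson conjugacy, the posterior is Gamma(α + Σx, β + Σt) = Gamma(32 + 311, 12 + 34) = Gamma(343, 46).
Posterior mean = 343/46 = 343/46; prior mean = 32/12 = 8/3. Difference = 343/46 − 8/3 = 661/138.

661/138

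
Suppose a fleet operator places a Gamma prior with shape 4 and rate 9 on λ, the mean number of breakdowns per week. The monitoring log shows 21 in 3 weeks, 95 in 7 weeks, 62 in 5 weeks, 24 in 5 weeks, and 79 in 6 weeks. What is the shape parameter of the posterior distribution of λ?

285

Total count: 21 + 95 + 62 + 24 + 79 = 281.
Total exposure: 3 + 7 + 5 + 5 + 6 = 26 weeks.
Posterior: α' = 4 + 281 = 285, β' = 9 + 26 = 35.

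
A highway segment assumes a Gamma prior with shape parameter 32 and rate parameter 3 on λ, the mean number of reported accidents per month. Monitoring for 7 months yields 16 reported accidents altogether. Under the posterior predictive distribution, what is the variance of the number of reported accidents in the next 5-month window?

Total count 16 over total exposure 7 months.
Conjugate update: add total count to the shape and total exposure to the rate, giving Gamma(48, 10).
The posterior predictive for a window of length T is Negative Binomial with variance T·α'·(β'+T)/β'² = 5·48·15/100 = 36.

36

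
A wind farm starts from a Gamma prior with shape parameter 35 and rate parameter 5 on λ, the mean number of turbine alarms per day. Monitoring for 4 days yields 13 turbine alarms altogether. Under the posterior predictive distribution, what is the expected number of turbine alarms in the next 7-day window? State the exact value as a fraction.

112/3

Total count 13 over total exposure 4 days.
By Gamma–Poisson conjugacy, the posterior is Gamma(α + Σx, β + Σt) = Gamma(35 + 13, 5 + 4) = Gamma(48, 9).
Predictive mean over a 7-day window = T·E[λ|data] = 7·48/9 = 112/3.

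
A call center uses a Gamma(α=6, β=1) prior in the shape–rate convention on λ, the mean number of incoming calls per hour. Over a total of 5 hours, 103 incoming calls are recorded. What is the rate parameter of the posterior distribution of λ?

Total count 103 over total exposure 5 hours.
Posterior: α' = 6 + 103 = 109, β' = 1 + 5 = 6.

6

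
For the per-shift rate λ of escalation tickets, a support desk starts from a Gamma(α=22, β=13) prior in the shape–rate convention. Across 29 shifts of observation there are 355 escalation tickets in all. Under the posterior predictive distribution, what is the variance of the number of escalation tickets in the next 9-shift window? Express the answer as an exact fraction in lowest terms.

Total count 355 over total exposure 29 shifts.
Conjugate update: add total count to the shape and total exposure to the rate, giving Gamma(377, 42).
The posterior predictive for a window of length T is Negative Binomial with variance T·α'·(β'+T)/β'² = 9·377·51/1764 = 19227/196.

19227/196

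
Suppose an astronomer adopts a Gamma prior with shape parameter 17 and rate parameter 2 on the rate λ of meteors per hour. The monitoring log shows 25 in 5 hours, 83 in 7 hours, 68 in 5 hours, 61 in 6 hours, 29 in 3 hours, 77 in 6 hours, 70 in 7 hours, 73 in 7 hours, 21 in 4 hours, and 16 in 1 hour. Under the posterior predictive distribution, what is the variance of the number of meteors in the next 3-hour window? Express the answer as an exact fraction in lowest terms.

Total count: 25 + 83 + 68 + 61 + 29 + 77 + 70 + 73 + 21 + 16 = 523.
Total exposure: 5 + 7 + 5 + 6 + 3 + 6 + 7 + 7 + 4 + 1 = 51 hours.
The Gamma prior is conjugate for the Poisson rate, so λ | data ~ Gamma(17+523, 2+51) = Gamma(540, 53).
The posterior predictive for a window of length T is Negative Binomial with variance T·α'·(β'+T)/β'² = 3·540·56/2809 = 90720/2809.

90720/2809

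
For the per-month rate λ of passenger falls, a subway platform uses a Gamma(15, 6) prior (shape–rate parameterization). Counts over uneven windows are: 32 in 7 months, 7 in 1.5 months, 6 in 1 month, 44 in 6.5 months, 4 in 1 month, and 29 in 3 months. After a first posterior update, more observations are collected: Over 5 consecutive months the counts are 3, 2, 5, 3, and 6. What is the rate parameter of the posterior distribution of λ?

Total count: 32 + 7 + 6 + 44 + 4 + 29 = 122.
Total exposure: 7 + 1.5 + 1 + 6.5 + 1 + 3 = 20 months.
After the first batch: Gamma(15 + 122, 6 + 20) = Gamma(137, 26).
Total count: 3 + 2 + 5 + 3 + 6 = 19.
Total exposure: 5 months.
After the second batch: Gamma(137 + 19, 26 + 5) = Gamma(156, 31).

31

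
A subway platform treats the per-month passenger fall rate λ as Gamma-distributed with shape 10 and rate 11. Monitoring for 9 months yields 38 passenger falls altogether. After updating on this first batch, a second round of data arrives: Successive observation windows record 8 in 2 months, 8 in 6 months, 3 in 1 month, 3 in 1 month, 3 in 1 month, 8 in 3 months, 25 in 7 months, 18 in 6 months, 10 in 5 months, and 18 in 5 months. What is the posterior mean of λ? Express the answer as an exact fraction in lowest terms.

8/3

Total count 38 over total exposure 9 months.
After the first batch: Gamma(10 + 38, 11 + 9) = Gamma(48, 20).
Total count: 8 + 8 + 3 + 3 + 3 + 8 + 25 + 18 + 10 + 18 = 104.
Total exposure: 2 + 6 + 1 + 1 + 1 + 3 + 7 + 6 + 5 + 5 = 37 months.
After the second batch: Gamma(48 + 104, 20 + 37) = Gamma(152, 57).
Posterior mean = α'/β' = 152/57 = 8/3.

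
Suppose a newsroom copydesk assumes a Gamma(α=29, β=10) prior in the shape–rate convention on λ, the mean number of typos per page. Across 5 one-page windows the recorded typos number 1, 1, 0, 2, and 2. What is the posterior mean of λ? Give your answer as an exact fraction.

Total count: 1 + 1 + 0 + 2 + 2 = 6.
Total exposure: 5 pages.
Conjugate update: add total count to the shape and total exposure to the rate, giving Gamma(35, 15).
Posterior mean = α'/β' = 35/15 = 7/3.

7/3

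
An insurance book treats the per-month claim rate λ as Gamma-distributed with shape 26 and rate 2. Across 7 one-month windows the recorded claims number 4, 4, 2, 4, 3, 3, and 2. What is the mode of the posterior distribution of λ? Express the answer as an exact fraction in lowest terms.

47/9

Total count: 4 + 4 + 2 + 4 + 3 + 3 + 2 = 22.
Total exposure: 7 months.
Conjugate update: add total count to the shape and total exposure to the rate, giving Gamma(48, 9).
Posterior mode = (α'−1)/β' = 47/9.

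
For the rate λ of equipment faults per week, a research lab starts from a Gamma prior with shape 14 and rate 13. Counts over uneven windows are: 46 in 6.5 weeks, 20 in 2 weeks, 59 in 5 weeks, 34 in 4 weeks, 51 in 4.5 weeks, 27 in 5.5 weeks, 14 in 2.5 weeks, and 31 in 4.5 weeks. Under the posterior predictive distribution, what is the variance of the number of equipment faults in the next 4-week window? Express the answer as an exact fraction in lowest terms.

Total count: 46 + 20 + 59 + 34 + 51 + 27 + 14 + 31 = 282.
Total exposure: 6.5 + 2 + 5 + 4 + 4.5 + 5.5 + 2.5 + 4.5 = 34.5 weeks.
Posterior: α' = 14 + 282 = 296, β' = 13 + 34.5 = 95/2.
The posterior predictive for a window of length T is Negative Binomial with variance T·α'·(β'+T)/β'² = 4·296·(103/2)/(9025/4) = 243904/9025.

243904/9025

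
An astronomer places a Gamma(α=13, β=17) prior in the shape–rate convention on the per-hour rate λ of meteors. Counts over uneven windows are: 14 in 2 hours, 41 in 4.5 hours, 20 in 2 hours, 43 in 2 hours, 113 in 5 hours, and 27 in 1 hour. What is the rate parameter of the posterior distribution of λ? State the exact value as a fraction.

Total count: 14 + 41 + 20 + 43 + 113 + 27 = 258.
Total exposure: 2 + 4.5 + 2 + 2 + 5 + 1 = 16.5 hours.
The Gamma prior is conjugate for the Poisson rate, so λ | data ~ Gamma(13+258, 17+16.5) = Gamma(271, 67/2).

67/2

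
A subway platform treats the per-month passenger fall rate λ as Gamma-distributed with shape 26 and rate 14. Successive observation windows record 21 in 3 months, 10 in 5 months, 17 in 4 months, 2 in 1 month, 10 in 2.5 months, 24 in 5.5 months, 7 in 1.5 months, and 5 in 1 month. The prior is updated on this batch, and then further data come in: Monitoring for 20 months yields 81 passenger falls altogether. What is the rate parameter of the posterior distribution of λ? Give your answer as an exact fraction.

Total count: 21 + 10 + 17 + 2 + 10 + 24 + 7 + 5 = 96.
Total exposure: 3 + 5 + 4 + 1 + 2.5 + 5.5 + 1.5 + 1 = 23.5 months.
After the first batch: Gamma(26 + 96, 14 + 23.5) = Gamma(122, 75/2).
Total count 81 over total exposure 20 months.
After the second batch: Gamma(122 + 81, 75/2 + 20) = Gamma(203, 115/2).

115/2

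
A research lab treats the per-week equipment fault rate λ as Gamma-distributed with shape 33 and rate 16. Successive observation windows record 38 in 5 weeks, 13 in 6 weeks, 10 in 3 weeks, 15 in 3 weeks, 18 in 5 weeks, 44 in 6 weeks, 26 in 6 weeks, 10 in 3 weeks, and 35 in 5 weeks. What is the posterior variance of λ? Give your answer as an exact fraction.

121/1682

Total count: 38 + 13 + 10 + 15 + 18 + 44 + 26 + 10 + 35 = 209.
Total exposure: 5 + 6 + 3 + 3 + 5 + 6 + 6 + 3 + 5 = 42 weeks.
Gamma(α, β) with Poisson data over total exposure Σt gives posterior Gamma(α+Σx, β+Σt) = Gamma(242, 58).
Posterior variance = α'/β'² = 242/3364 = 121/1682.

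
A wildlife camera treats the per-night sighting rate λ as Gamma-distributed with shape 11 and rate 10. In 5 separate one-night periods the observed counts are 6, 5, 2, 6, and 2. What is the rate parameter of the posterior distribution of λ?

Total count: 6 + 5 + 2 + 6 + 2 = 21.
Total exposure: 5 nights.
The Gamma prior is conjugate for the Poisson rate, so λ | data ~ Gamma(11+21, 10+5) = Gamma(32, 15).

15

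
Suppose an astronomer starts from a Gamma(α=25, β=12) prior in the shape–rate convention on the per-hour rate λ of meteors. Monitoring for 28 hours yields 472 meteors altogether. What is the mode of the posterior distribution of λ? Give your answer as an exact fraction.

62/5

Total count 472 over total exposure 28 hours.
By Gamma–Poisson conjugacy, the posterior is Gamma(α + Σx, β + Σt) = Gamma(25 + 472, 12 + 28) = Gamma(497, 40).
Posterior mode = (α'−1)/β' = 496/40 = 62/5.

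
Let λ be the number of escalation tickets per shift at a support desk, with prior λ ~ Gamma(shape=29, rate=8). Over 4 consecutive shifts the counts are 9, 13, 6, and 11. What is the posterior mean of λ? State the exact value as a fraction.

17/3

Total count: 9 + 13 + 6 + 11 = 39.
Total exposure: 4 shifts.
The Gamma prior is conjugate for the Poisson rate, so λ | data ~ Gamma(29+39, 8+4) = Gamma(68, 12).
Posterior mean = α'/β' = 68/12 = 17/3.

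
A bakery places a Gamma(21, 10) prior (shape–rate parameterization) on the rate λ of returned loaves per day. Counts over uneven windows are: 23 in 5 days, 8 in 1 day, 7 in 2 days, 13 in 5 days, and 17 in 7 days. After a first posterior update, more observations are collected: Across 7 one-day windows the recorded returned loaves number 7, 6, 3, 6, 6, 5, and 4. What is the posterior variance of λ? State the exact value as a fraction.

Total count: 23 + 8 + 7 + 13 + 17 = 68.
Total exposure: 5 + 1 + 2 + 5 + 7 = 20 days.
After the first batch: Gamma(21 + 68, 10 + 20) = Gamma(89, 30).
Total count: 7 + 6 + 3 + 6 + 6 + 5 + 4 = 37.
Total exposure: 7 days.
After the second batch: Gamma(89 + 37, 30 + 7) = Gamma(126, 37).
Posterior variance = α'/β'² = 126/1369.

126/1369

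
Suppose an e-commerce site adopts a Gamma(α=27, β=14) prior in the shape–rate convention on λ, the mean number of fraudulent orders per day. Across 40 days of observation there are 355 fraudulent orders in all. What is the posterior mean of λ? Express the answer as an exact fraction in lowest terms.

Total count 355 over total exposure 40 days.
Posterior: α' = 27 + 355 = 382, β' = 14 + 40 = 54.
Posterior mean = α'/β' = 382/54 = 191/27.

191/27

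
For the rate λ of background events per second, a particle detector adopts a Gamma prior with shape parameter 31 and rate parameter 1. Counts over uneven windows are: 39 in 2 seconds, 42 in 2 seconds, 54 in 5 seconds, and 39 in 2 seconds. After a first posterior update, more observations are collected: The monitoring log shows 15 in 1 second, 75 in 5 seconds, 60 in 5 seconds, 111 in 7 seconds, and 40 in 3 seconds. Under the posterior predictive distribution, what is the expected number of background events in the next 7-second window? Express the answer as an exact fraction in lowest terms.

322/3

Total count: 39 + 42 + 54 + 39 = 174.
Total exposure: 2 + 2 + 5 + 2 = 11 seconds.
After the first batch: Gamma(31 + 174, 1 + 11) = Gamma(205, 12).
Total count: 15 + 75 + 60 + 111 + 40 = 301.
Total exposure: 1 + 5 + 5 + 7 + 3 = 21 seconds.
After the second batch: Gamma(205 + 301, 12 + 21) = Gamma(506, 33).
Predictive mean over a 7-second window = T·E[λ|data] = 7·506/33 = 322/3.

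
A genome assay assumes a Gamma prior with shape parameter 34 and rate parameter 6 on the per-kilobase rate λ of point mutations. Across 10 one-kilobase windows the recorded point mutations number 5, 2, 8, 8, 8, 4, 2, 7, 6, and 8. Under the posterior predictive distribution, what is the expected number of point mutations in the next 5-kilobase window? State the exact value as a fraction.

115/4

Total count: 5 + 2 + 8 + 8 + 8 + 4 + 2 + 7 + 6 + 8 = 58.
Total exposure: 10 kilobases.
Conjugate update: add total count to the shape and total exposure to the rate, giving Gamma(92, 16).
Predictive mean over a 5-kilobase window = T·E[λ|data] = 5·92/16 = 115/4.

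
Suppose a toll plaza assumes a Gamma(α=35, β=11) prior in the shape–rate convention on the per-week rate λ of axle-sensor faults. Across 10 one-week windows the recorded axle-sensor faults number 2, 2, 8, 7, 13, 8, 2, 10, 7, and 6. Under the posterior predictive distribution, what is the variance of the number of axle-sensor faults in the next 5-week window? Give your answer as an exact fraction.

13000/441

Total count: 2 + 2 + 8 + 7 + 13 + 8 + 2 + 10 + 7 + 6 = 65.
Total exposure: 10 weeks.
By Gamma–Poisson conjugacy, the posterior is Gamma(α + Σx, β + Σt) = Gamma(35 + 65, 11 + 10) = Gamma(100, 21).
The posterior predictive for a window of length T is Negative Binomial with variance T·α'·(β'+T)/β'² = 5·100·26/441 = 13000/441.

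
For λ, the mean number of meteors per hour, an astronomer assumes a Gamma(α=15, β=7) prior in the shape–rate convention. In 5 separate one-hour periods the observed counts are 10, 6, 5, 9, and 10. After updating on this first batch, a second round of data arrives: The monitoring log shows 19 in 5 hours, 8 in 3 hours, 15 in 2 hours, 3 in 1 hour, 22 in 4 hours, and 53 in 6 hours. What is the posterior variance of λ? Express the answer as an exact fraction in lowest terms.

Total count: 10 + 6 + 5 + 9 + 10 = 40.
Total exposure: 5 hours.
After the first batch: Gamma(15 + 40, 7 + 5) = Gamma(55, 12).
Total count: 19 + 8 + 15 + 3 + 22 + 53 = 120.
Total exposure: 5 + 3 + 2 + 1 + 4 + 6 = 21 hours.
After the second batch: Gamma(55 + 120, 12 + 21) = Gamma(175, 33).
Posterior variance = α'/β'² = 175/1089.

175/1089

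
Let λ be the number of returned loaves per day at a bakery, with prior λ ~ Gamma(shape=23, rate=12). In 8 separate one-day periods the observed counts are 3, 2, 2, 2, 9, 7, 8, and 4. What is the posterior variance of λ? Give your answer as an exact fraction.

3/20

Total count: 3 + 2 + 2 + 2 + 9 + 7 + 8 + 4 = 37.
Total exposure: 8 days.
Gamma(α, β) with Poisson data over total exposure Σt gives posterior Gamma(α+Σx, β+Σt) = Gamma(60, 20).
Posterior variance = α'/β'² = 60/400 = 3/20.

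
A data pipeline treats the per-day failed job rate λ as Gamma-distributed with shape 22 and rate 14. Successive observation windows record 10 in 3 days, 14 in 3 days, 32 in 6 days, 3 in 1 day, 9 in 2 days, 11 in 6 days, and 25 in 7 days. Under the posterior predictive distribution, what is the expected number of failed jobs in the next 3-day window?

9

Total count: 10 + 14 + 32 + 3 + 9 + 11 + 25 = 104.
Total exposure: 3 + 3 + 6 + 1 + 2 + 6 + 7 = 28 days.
By Gamma–Poisson conjugacy, the posterior is Gamma(α + Σx, β + Σt) = Gamma(22 + 104, 14 + 28) = Gamma(126, 42).
Predictive mean over a 3-day window = T·E[λ|data] = 3·126/42 = 9.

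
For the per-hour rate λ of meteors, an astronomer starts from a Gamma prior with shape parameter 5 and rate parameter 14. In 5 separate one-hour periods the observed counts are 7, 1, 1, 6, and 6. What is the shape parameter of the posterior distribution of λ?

26

Total count: 7 + 1 + 1 + 6 + 6 = 21.
Total exposure: 5 hours.
Gamma(α, β) with Poisson data over total exposure Σt gives posterior Gamma(α+Σx, β+Σt) = Gamma(26, 19).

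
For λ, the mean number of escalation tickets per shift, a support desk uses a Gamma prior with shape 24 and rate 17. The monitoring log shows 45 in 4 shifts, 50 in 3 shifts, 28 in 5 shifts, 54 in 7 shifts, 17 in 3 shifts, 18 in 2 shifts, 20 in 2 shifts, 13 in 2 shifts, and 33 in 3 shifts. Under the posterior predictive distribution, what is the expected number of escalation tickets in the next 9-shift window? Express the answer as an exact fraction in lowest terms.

Total count: 45 + 50 + 28 + 54 + 17 + 18 + 20 + 13 + 33 = 278.
Total exposure: 4 + 3 + 5 + 7 + 3 + 2 + 2 + 2 + 3 = 31 shifts.
By Gamma–Poisson conjugacy, the posterior is Gamma(α + Σx, β + Σt) = Gamma(24 + 278, 17 + 31) = Gamma(302, 48).
Predictive mean over a 9-shift window = T·E[λ|data] = 9·302/48 = 453/8.

453/8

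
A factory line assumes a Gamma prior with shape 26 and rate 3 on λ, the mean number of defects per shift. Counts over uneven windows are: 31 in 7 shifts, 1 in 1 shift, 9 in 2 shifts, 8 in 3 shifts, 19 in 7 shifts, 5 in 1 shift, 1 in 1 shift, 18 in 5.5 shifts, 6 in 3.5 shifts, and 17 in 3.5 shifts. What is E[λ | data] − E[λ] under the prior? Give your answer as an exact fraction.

-368/75

Total count: 31 + 1 + 9 + 8 + 19 + 5 + 1 + 18 + 6 + 17 = 115.
Total exposure: 7 + 1 + 2 + 3 + 7 + 1 + 1 + 5.5 + 3.5 + 3.5 = 34.5 shifts.
By Gamma–Poisson conjugacy, the posterior is Gamma(α + Σx, β + Σt) = Gamma(26 + 115, 3 + 34.5) = Gamma(141, 75/2).
Posterior mean = 141/(75/2) = 94/25; prior mean = 26/3 = 26/3. Difference = 94/25 − 26/3 = -368/75.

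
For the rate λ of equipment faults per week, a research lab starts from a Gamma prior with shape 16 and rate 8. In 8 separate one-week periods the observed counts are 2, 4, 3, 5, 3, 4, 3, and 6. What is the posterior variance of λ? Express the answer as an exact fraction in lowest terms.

23/128

Total count: 2 + 4 + 3 + 5 + 3 + 4 + 3 + 6 = 30.
Total exposure: 8 weeks.
Conjugate update: add total count to the shape and total exposure to the rate, giving Gamma(46, 16).
Posterior variance = α'/β'² = 46/256 = 23/128.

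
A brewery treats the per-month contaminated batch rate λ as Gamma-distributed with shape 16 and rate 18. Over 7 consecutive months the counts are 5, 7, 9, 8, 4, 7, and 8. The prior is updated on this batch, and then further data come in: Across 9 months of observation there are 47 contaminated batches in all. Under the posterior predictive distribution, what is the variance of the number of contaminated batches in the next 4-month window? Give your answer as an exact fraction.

Total count: 5 + 7 + 9 + 8 + 4 + 7 + 8 = 48.
Total exposure: 7 months.
After the first batch: Gamma(16 + 48, 18 + 7) = Gamma(64, 25).
Total count 47 over total exposure 9 months.
After the second batch: Gamma(64 + 47, 25 + 9) = Gamma(111, 34).
The posterior predictive for a window of length T is Negative Binomial with variance T·α'·(β'+T)/β'² = 4·111·38/1156 = 4218/289.

4218/289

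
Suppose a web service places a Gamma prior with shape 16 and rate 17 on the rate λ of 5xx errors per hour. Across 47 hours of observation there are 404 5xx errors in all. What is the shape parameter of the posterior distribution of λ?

Total count 404 over total exposure 47 hours.
By Gamma–Poisson conjugacy, the posterior is Gamma(α + Σx, β + Σt) = Gamma(16 + 404, 17 + 47) = Gamma(420, 64).

420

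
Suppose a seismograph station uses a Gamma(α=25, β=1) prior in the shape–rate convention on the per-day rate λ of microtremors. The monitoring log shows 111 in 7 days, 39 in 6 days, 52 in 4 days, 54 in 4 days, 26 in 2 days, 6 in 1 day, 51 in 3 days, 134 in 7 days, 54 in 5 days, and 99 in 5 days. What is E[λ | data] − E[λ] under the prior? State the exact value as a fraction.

Total count: 111 + 39 + 52 + 54 + 26 + 6 + 51 + 134 + 54 + 99 = 626.
Total exposure: 7 + 6 + 4 + 4 + 2 + 1 + 3 + 7 + 5 + 5 = 44 days.
The Gamma prior is conjugate for the Poisson rate, so λ | data ~ Gamma(25+626, 1+44) = Gamma(651, 45).
Posterior mean = 651/45 = 217/15; prior mean = 25/1 = 25. Difference = 217/15 − 25 = -158/15.

-158/15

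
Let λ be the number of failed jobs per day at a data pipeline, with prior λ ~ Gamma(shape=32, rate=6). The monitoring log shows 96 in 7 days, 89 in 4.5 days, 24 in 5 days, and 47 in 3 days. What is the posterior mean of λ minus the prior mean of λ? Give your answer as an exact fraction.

304/51

Total count: 96 + 89 + 24 + 47 = 256.
Total exposure: 7 + 4.5 + 5 + 3 = 19.5 days.
By Gamma–Poisson conjugacy, the posterior is Gamma(α + Σx, β + Σt) = Gamma(32 + 256, 6 + 19.5) = Gamma(288, 51/2).
Posterior mean = 288/(51/2) = 192/17; prior mean = 32/6 = 16/3. Difference = 192/17 − 16/3 = 304/51.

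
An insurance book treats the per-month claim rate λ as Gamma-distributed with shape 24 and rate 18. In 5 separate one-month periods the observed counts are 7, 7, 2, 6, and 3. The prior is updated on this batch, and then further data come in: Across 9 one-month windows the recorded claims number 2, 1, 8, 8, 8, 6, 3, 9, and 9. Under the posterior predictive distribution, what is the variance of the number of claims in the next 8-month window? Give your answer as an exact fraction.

Total count: 7 + 7 + 2 + 6 + 3 = 25.
Total exposure: 5 months.
After the first batch: Gamma(24 + 25, 18 + 5) = Gamma(49, 23).
Total count: 2 + 1 + 8 + 8 + 8 + 6 + 3 + 9 + 9 = 54.
Total exposure: 9 months.
After the second batch: Gamma(49 + 54, 23 + 9) = Gamma(103, 32).
The posterior predictive for a window of length T is Negative Binomial with variance T·α'·(β'+T)/β'² = 8·103·40/1024 = 515/16.

515/16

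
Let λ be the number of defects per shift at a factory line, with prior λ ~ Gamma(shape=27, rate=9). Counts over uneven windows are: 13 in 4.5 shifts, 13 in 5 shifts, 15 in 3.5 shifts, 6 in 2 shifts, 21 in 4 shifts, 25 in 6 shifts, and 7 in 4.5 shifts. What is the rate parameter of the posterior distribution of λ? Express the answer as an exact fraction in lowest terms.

77/2

Total count: 13 + 13 + 15 + 6 + 21 + 25 + 7 = 100.
Total exposure: 4.5 + 5 + 3.5 + 2 + 4 + 6 + 4.5 = 29.5 shifts.
Conjugate update: add total count to the shape and total exposure to the rate, giving Gamma(127, 77/2).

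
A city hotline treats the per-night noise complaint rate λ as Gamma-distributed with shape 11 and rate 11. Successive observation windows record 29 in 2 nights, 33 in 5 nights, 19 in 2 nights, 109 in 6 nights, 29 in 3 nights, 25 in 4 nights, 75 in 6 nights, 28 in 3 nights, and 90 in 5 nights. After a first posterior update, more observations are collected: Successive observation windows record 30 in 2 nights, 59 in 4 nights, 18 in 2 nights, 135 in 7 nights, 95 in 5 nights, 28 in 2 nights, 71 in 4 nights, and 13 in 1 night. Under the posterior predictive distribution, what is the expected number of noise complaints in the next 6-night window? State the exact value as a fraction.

2691/37

Total count: 29 + 33 + 19 + 109 + 29 + 25 + 75 + 28 + 90 = 437.
Total exposure: 2 + 5 + 2 + 6 + 3 + 4 + 6 + 3 + 5 = 36 nights.
After the first batch: Gamma(11 + 437, 11 + 36) = Gamma(448, 47).
Total count: 30 + 59 + 18 + 135 + 95 + 28 + 71 + 13 = 449.
Total exposure: 2 + 4 + 2 + 7 + 5 + 2 + 4 + 1 = 27 nights.
After the second batch: Gamma(448 + 449, 47 + 27) = Gamma(897, 74).
Predictive mean over a 6-night window = T·E[λ|data] = 6·897/74 = 2691/37.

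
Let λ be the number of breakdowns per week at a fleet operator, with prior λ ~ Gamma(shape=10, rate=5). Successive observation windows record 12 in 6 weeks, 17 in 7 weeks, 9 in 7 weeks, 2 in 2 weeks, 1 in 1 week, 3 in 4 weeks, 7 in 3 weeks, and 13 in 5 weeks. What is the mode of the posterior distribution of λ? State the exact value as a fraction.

Total count: 12 + 17 + 9 + 2 + 1 + 3 + 7 + 13 = 64.
Total exposure: 6 + 7 + 7 + 2 + 1 + 4 + 3 + 5 = 35 weeks.
By Gamma–Poisson conjugacy, the posterior is Gamma(α + Σx, β + Σt) = Gamma(10 + 64, 5 + 35) = Gamma(74, 40).
Posterior mode = (α'−1)/β' = 73/40.

73/40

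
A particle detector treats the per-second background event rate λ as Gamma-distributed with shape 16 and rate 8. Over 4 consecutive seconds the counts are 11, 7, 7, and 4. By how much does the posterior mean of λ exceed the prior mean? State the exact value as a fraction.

Total count: 11 + 7 + 7 + 4 = 29.
Total exposure: 4 seconds.
Gamma(α, β) with Poisson data over total exposure Σt gives posterior Gamma(α+Σx, β+Σt) = Gamma(45, 12).
Posterior mean = 45/12 = 15/4; prior mean = 16/8 = 2. Difference = 15/4 − 2 = 7/4.

7/4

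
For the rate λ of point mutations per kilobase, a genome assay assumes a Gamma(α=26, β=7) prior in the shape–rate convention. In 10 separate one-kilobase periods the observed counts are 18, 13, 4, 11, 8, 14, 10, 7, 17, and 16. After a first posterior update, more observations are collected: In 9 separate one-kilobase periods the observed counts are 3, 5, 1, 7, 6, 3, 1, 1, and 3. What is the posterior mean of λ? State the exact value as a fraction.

87/13

Total count: 18 + 13 + 4 + 11 + 8 + 14 + 10 + 7 + 17 + 16 = 118.
Total exposure: 10 kilobases.
After the first batch: Gamma(26 + 118, 7 + 10) = Gamma(144, 17).
Total count: 3 + 5 + 1 + 7 + 6 + 3 + 1 + 1 + 3 = 30.
Total exposure: 9 kilobases.
After the second batch: Gamma(144 + 30, 17 + 9) = Gamma(174, 26).
Posterior mean = α'/β' = 174/26 = 87/13.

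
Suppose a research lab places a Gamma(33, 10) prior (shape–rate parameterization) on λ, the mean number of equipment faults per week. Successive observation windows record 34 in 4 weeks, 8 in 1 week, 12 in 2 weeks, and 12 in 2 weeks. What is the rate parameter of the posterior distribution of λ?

19

Total count: 34 + 8 + 12 + 12 = 66.
Total exposure: 4 + 1 + 2 + 2 = 9 weeks.
By Gamma–Poisson conjugacy, the posterior is Gamma(α + Σx, β + Σt) = Gamma(33 + 66, 10 + 9) = Gamma(99, 19).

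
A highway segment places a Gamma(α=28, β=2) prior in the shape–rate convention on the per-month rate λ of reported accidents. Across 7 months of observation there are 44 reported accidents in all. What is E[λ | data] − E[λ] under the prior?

Total count 44 over total exposure 7 months.
Gamma(α, β) with Poisson data over total exposure Σt gives posterior Gamma(α+Σx, β+Σt) = Gamma(72, 9).
Posterior mean = 72/9 = 8; prior mean = 28/2 = 14. Difference = 8 − 14 = -6.

-6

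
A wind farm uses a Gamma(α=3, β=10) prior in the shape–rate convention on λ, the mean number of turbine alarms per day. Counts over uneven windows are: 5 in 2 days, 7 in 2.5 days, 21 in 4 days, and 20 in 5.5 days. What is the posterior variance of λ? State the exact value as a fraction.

Total count: 5 + 7 + 21 + 20 = 53.
Total exposure: 2 + 2.5 + 4 + 5.5 = 14 days.
The Gamma prior is conjugate for the Poisson rate, so λ | data ~ Gamma(3+53, 10+14) = Gamma(56, 24).
Posterior variance = α'/β'² = 56/576 = 7/72.

7/72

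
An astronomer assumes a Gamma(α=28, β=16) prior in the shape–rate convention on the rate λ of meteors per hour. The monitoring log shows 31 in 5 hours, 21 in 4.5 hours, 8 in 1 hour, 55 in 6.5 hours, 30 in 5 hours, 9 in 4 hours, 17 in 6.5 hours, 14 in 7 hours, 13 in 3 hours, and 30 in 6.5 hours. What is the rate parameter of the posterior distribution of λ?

65

Total count: 31 + 21 + 8 + 55 + 30 + 9 + 17 + 14 + 13 + 30 = 228.
Total exposure: 5 + 4.5 + 1 + 6.5 + 5 + 4 + 6.5 + 7 + 3 + 6.5 = 49 hours.
The Gamma prior is conjugate for the Poisson rate, so λ | data ~ Gamma(28+228, 16+49) = Gamma(256, 65).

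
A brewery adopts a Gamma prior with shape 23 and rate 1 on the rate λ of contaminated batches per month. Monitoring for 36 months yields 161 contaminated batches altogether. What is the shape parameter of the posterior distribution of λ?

Total count 161 over total exposure 36 months.
By Gamma–Poisson conjugacy, the posterior is Gamma(α + Σx, β + Σt) = Gamma(23 + 161, 1 + 36) = Gamma(184, 37).

184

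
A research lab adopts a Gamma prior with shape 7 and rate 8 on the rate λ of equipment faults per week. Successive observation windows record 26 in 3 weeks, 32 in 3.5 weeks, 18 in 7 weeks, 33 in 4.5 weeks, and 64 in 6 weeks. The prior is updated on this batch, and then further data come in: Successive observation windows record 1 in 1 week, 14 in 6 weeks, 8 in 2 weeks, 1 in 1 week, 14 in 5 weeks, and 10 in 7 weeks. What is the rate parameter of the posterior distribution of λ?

54

Total count: 26 + 32 + 18 + 33 + 64 = 173.
Total exposure: 3 + 3.5 + 7 + 4.5 + 6 = 24 weeks.
After the first batch: Gamma(7 + 173, 8 + 24) = Gamma(180, 32).
Total count: 1 + 14 + 8 + 1 + 14 + 10 = 48.
Total exposure: 1 + 6 + 2 + 1 + 5 + 7 = 22 weeks.
After the second batch: Gamma(180 + 48, 32 + 22) = Gamma(228, 54).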